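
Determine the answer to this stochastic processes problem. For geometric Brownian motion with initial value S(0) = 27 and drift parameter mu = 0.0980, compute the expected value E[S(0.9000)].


E[S(t)] = S(0) * exp(mu * t)
= 27 * exp(0.0980 * 0.9000)
= 27 * 1.0922
= 29.4896

29.4896


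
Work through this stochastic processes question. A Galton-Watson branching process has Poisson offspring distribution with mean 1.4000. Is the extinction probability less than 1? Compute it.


Since mu = 1.4000 > 1, extinction prob q < 1.
Solve s = exp(mu*(s-1)) iteratively.
q = 0.4890

0.4890


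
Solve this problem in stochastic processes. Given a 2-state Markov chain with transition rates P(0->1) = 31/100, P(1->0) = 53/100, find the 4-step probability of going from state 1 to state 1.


Computing P^4 by matrix multiplication.
P = [[0.6900, 0.3100], [0.5300, 0.4700]]
After raising P to the power 4:
P^4(1,1) = 0.3695

0.3695


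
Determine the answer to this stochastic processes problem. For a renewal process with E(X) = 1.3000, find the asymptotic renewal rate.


Long-run renewal rate = 1/E(X)
= 1/1.3000
= 0.7692

0.7692


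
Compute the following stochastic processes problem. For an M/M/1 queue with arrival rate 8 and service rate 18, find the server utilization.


rho = lambda/mu
= 8/18
= 0.4444

0.4444


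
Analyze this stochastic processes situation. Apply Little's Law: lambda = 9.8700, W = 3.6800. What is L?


Little's Law: L = lambda * W
= 9.8700 * 3.6800
= 36.3216

36.3216


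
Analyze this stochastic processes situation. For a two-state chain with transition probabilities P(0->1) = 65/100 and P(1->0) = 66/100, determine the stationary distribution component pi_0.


Stationary distribution: pi_0 = p10/(p01+p10), pi_1 = p01/(p01+p10)
p01 = 0.6500, p10 = 0.6600
pi_0 = 0.5038

0.5038


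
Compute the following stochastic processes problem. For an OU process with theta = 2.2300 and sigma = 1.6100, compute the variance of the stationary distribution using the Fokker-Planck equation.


Stationary variance = sigma^2 / (2*theta)
= 1.6100^2 / (2*2.2300)
= 2.5921 / 4.4600
= 0.5812

0.5812


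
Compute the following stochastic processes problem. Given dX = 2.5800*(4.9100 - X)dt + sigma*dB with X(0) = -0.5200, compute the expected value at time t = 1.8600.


E[X(t)] = mu + (X(0) - mu)*exp(-theta*t)
= 4.9100 + (-0.5200 - 4.9100)*exp(-2.5800*1.8600)
= 4.9100 + -5.4300 * 0.0082
= 4.8653

4.8653


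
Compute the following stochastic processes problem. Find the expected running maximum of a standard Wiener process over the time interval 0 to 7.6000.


E(max B(s)) = sqrt(2t/pi)
= sqrt(2*7.6000/pi)
= sqrt(4.8383)
= 2.1996

2.1996


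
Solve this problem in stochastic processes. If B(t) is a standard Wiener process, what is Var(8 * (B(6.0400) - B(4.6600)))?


Var(alpha*(B(t)-B(s))) = alpha^2 * (t-s)
= 8^2 * (6.0400 - 4.6600)
= 64 * 1.3800
= 88.3200

88.3200


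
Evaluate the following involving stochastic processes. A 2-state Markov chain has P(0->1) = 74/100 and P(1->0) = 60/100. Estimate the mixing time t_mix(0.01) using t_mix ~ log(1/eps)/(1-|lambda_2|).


lambda_2 = |1 - p01 - p10| = |1 - 0.7400 - 0.6000| = 0.3400
t_mix ~ log(1/eps)/(1 - |lambda_2|)
= log(100)/(1 - 0.3400) = 4.6052/0.6600
= 6.9775

6.9775


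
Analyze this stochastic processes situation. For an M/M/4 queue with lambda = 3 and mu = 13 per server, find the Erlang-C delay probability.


a = lambda/mu = 0.2308
rho = a/c = 0.0577
Erlang-C formula applied:
C(c,a) = 9.9560e-05

9.9560e-05


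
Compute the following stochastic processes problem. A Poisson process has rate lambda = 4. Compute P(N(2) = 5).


P(N(t)=k) = (lambda*t)^k * exp(-lambda*t) / k!
lambda*t = 8
= 8^5 * exp(-8) / 5!
= 32768 * 3.3546e-04 / 120
= 0.0916

0.0916


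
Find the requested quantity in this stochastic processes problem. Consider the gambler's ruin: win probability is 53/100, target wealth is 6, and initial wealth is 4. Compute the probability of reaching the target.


Gambler's ruin formula:
r = q/p = 0.4700/0.5300 = 0.8868
P(win) = (1 - r^i)/(1 - r^N)
= (1 - 0.8868^4)/(1 - 0.8868^6)
= 0.7428

0.7428


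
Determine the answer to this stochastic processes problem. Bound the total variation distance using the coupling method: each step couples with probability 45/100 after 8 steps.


TV distance bound <= (1-delta)^n
= (1 - 0.4500)^8
= 0.5500^8
= 0.0084

0.0084


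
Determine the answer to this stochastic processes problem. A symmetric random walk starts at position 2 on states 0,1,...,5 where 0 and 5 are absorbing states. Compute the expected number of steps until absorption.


For symmetric RW on 0,...,N with absorbing barriers, E(i) = i*(N-i)
E(2) = 2 * 3 = 6

6


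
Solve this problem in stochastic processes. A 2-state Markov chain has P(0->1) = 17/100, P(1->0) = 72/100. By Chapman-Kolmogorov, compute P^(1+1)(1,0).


P^2 = P^1 * P^1
Computing via matrix multiplication of the transition matrix.
Entry (1,0) of P^2 = 0.7992

0.7992


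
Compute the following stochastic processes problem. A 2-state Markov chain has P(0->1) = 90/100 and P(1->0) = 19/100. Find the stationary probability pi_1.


Stationary distribution: pi_0 = p10/(p01+p10), pi_1 = p01/(p01+p10)
p01 = 0.9000, p10 = 0.1900
pi_1 = 0.8257

0.8257


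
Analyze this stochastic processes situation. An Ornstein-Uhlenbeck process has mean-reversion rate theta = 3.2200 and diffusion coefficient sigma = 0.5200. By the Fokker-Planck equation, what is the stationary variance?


Stationary variance = sigma^2 / (2*theta)
= 0.5200^2 / (2*3.2200)
= 0.2704 / 6.4400
= 0.0420

0.0420


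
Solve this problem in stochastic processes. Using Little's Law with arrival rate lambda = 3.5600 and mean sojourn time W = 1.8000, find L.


Little's Law: L = lambda * W
= 3.5600 * 1.8000
= 6.4080

6.4080


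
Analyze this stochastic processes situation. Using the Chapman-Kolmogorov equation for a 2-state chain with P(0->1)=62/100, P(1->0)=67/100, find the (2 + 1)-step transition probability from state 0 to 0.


P^3 = P^2 * P^1
Computing via matrix multiplication of the transition matrix.
Entry (0,0) of P^3 = 0.5077

0.5077


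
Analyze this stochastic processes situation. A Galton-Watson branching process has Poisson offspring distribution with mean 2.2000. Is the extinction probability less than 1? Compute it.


Since mu = 2.2000 > 1, extinction prob q < 1.
Solve s = exp(mu*(s-1)) iteratively.
q = 0.1563

0.1563


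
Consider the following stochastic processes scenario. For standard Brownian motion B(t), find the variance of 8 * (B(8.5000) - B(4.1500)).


Var(alpha*(B(t)-B(s))) = alpha^2 * (t-s)
= 8^2 * (8.5000 - 4.1500)
= 64 * 4.3500
= 278.4000

278.4000


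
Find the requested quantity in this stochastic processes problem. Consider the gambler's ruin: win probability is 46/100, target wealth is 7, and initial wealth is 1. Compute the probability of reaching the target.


Gambler's ruin formula:
r = q/p = 0.5400/0.4600 = 1.1739
P(win) = (1 - r^i)/(1 - r^N)
= (1 - 1.1739^1)/(1 - 1.1739^7)
= 0.0839

0.0839


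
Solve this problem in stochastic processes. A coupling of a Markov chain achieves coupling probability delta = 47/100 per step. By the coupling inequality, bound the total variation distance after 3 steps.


TV distance bound <= (1-delta)^n
= (1 - 0.4700)^3
= 0.5300^3
= 0.1489

0.1489


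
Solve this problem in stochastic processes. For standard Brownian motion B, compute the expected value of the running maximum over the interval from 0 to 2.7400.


E(max B(s)) = sqrt(2t/pi)
= sqrt(2*2.7400/pi)
= sqrt(1.7443)
= 1.3207

1.3207


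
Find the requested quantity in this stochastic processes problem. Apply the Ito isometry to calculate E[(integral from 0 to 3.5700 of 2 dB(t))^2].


By Ito isometry: E[(int f dB)^2] = int f^2 dt
= 2^2 * 3.5700
= 4 * 3.5700 = 14.2800

14.2800


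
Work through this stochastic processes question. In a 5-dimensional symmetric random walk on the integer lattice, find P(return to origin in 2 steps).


P(return in 2 steps) = P(reverse first step) = 1/(2d)
= 1/10
= 0.1000

0.1000


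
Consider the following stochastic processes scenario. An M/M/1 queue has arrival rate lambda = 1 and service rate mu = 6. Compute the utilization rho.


rho = lambda/mu
= 1/6
= 0.1667

0.1667


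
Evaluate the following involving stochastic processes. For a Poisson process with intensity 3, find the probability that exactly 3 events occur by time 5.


P(N(t)=k) = (lambda*t)^k * exp(-lambda*t) / k!
lambda*t = 15
= 15^3 * exp(-15) / 3!
= 3375 * 3.0590e-07 / 6
= 1.7207e-04

1.7207e-04


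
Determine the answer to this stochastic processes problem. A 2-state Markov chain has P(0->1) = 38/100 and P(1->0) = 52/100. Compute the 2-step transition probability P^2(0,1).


Computing P^2 by matrix multiplication.
P = [[0.6200, 0.3800], [0.5200, 0.4800]]
After raising P to the power 2:
P^2(0,1) = 0.4180

0.4180


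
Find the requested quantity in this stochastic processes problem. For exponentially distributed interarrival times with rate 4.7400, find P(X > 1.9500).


P(X > t) = exp(-lambda * t)
= exp(-4.7400 * 1.9500)
= exp(-9.2430) = 9.6787e-05

9.6787e-05


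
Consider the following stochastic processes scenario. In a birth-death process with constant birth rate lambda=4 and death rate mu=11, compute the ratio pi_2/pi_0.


For birth-death process, pi_n/pi_0 = (lambda/mu)^n
= (4/11)^2
= 0.1322

0.1322


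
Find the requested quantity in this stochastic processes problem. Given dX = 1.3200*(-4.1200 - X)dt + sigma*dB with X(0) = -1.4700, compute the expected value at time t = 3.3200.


E[X(t)] = mu + (X(0) - mu)*exp(-theta*t)
= -4.1200 + (-1.4700 - -4.1200)*exp(-1.3200*3.3200)
= -4.1200 + 2.6500 * 0.0125
= -4.0869

-4.0869


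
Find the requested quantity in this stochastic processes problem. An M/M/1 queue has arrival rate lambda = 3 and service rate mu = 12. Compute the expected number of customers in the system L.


rho = 3/12 = 0.2500
L = rho/(1-rho)
= 0.2500/0.7500
= 0.3333

0.3333


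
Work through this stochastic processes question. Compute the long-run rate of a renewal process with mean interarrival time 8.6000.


Long-run renewal rate = 1/E(X)
= 1/8.6000
= 0.1163

0.1163


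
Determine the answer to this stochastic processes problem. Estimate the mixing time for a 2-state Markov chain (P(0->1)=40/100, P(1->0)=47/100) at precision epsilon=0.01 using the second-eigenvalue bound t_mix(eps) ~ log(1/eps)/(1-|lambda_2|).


lambda_2 = |1 - p01 - p10| = |1 - 0.4000 - 0.4700| = 0.1300
t_mix ~ log(1/eps)/(1 - |lambda_2|)
= log(100)/(1 - 0.1300) = 4.6052/0.8700
= 5.2933

5.2933


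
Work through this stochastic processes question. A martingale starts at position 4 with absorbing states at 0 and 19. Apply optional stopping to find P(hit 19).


By optional stopping theorem: E(M at tau) = M(0) = 4
P(hit 19)*19 + P(hit 0)*0 = 4
P(hit 19) = (4 - 0)/(19 - 0) = 4/19 = 0.2105

0.2105


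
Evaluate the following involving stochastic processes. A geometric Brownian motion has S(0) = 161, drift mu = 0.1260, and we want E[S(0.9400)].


E[S(t)] = S(0) * exp(mu * t)
= 161 * exp(0.1260 * 0.9400)
= 161 * 1.1257
= 181.2440

181.2440


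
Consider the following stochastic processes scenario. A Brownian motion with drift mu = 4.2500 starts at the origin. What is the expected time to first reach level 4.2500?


Expected first passage time = a/mu
= 4.2500/4.2500
= 1.0000

1.0000


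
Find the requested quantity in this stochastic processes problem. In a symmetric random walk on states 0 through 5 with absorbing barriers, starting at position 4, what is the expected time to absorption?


For symmetric RW on 0,...,N with absorbing barriers, E(i) = i*(N-i)
E(4) = 4 * 1 = 4

4


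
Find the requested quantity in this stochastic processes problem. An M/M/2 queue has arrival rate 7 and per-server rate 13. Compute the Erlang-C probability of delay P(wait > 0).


a = lambda/mu = 0.5385
rho = a/c = 0.2692
Erlang-C formula applied:
C(c,a) = 0.1142

0.1142


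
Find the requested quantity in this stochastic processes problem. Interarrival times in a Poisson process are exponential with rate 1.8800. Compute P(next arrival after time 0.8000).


P(X > t) = exp(-lambda * t)
= exp(-1.8800 * 0.8000)
= exp(-1.5040) = 0.2222

0.2222


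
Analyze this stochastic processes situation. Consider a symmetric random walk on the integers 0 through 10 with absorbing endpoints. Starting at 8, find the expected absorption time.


For symmetric RW on 0,...,N with absorbing barriers, E(i) = i*(N-i)
E(8) = 8 * 2 = 16

16


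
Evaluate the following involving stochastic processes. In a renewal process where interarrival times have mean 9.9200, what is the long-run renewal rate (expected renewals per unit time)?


Long-run renewal rate = 1/E(X)
= 1/9.9200
= 0.1008

0.1008


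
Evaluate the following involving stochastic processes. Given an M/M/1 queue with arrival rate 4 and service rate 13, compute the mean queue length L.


rho = 4/13 = 0.3077
L = rho/(1-rho)
= 0.3077/0.6923
= 0.4444

0.4444


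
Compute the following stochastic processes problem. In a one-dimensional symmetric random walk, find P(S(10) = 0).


P(S(10) = 0) = C(10,5) / 4^5
= 252 / 1024
= 0.2461

0.2461


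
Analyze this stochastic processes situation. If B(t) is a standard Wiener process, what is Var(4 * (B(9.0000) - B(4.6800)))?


Var(alpha*(B(t)-B(s))) = alpha^2 * (t-s)
= 4^2 * (9.0000 - 4.6800)
= 16 * 4.3200
= 69.1200

69.1200


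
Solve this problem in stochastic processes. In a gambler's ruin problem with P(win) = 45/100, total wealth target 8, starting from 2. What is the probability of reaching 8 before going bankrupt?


Gambler's ruin formula:
r = q/p = 0.5500/0.4500 = 1.2222
P(win) = (1 - r^i)/(1 - r^N)
= (1 - 1.2222^2)/(1 - 1.2222^8)
= 0.1241

0.1241


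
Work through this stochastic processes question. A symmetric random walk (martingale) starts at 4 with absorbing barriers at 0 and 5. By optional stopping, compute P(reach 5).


By optional stopping theorem: E(M at tau) = M(0) = 4
P(hit 5)*5 + P(hit 0)*0 = 4
P(hit 5) = (4 - 0)/(5 - 0) = 4/5 = 0.8000

0.8000


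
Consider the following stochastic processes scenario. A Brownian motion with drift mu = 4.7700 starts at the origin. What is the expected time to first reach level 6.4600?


Expected first passage time = a/mu
= 6.4600/4.7700
= 1.3543

1.3543


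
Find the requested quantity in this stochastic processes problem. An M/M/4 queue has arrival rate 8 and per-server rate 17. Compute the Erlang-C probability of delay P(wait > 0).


a = lambda/mu = 0.4706
rho = a/c = 0.1176
Erlang-C formula applied:
C(c,a) = 0.0014

0.0014


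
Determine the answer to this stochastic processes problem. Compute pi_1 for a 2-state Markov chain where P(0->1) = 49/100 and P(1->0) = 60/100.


Stationary distribution: pi_0 = p10/(p01+p10), pi_1 = p01/(p01+p10)
p01 = 0.4900, p10 = 0.6000
pi_1 = 0.4495

0.4495


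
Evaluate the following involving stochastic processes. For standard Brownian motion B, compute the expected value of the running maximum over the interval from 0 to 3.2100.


E(max B(s)) = sqrt(2t/pi)
= sqrt(2*3.2100/pi)
= sqrt(2.0435)
= 1.4295

1.4295


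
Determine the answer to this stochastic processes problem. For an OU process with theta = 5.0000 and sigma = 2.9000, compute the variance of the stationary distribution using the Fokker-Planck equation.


Stationary variance = sigma^2 / (2*theta)
= 2.9000^2 / (2*5.0000)
= 8.4100 / 10.0000
= 0.8410

0.8410


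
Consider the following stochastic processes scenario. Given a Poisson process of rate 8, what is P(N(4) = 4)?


P(N(t)=k) = (lambda*t)^k * exp(-lambda*t) / k!
lambda*t = 32
= 32^4 * exp(-32) / 4!
= 1048576 * 1.2664e-14 / 24
= 5.5331e-10

5.5331e-10


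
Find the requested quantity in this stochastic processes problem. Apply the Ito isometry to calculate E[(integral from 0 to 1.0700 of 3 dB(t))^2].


By Ito isometry: E[(int f dB)^2] = int f^2 dt
= 3^2 * 1.0700
= 9 * 1.0700 = 9.6300

9.6300


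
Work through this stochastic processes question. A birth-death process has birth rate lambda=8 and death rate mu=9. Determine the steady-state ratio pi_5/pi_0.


For birth-death process, pi_n/pi_0 = (lambda/mu)^n
= (8/9)^5
= 0.5549

0.5549


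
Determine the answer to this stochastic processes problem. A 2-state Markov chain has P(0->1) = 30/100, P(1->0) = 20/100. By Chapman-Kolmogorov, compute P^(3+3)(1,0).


P^6 = P^3 * P^3
Computing via matrix multiplication of the transition matrix.
Entry (1,0) of P^6 = 0.3938

0.3938


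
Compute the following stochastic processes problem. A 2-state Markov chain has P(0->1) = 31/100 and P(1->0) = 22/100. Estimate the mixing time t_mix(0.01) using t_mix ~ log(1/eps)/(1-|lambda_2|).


lambda_2 = |1 - p01 - p10| = |1 - 0.3100 - 0.2200| = 0.4700
t_mix ~ log(1/eps)/(1 - |lambda_2|)
= log(100)/(1 - 0.4700) = 4.6052/0.5300
= 8.6890

8.6890


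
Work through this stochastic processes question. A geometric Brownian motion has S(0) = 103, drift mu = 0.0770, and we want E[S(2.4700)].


E[S(t)] = S(0) * exp(mu * t)
= 103 * exp(0.0770 * 2.4700)
= 103 * 1.2095
= 124.5764

124.5764


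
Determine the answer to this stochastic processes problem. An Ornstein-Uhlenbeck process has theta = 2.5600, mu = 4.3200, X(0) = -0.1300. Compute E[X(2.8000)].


E[X(t)] = mu + (X(0) - mu)*exp(-theta*t)
= 4.3200 + (-0.1300 - 4.3200)*exp(-2.5600*2.8000)
= 4.3200 + -4.4500 * 7.7086e-04
= 4.3166

4.3166


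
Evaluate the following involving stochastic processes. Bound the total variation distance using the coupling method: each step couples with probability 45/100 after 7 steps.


TV distance bound <= (1-delta)^n
= (1 - 0.4500)^7
= 0.5500^7
= 0.0152

0.0152


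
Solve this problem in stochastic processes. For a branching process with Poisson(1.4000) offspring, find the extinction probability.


Since mu = 1.4000 > 1, extinction prob q < 1.
Solve s = exp(mu*(s-1)) iteratively.
q = 0.4890

0.4890


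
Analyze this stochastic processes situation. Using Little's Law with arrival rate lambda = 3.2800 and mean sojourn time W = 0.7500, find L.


Little's Law: L = lambda * W
= 3.2800 * 0.7500
= 2.4600

2.4600


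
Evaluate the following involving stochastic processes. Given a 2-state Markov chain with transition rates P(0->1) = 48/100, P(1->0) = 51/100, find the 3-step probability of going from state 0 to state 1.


Computing P^3 by matrix multiplication.
P = [[0.5200, 0.4800], [0.5100, 0.4900]]
After raising P to the power 3:
P^3(0,1) = 0.4848

0.4848


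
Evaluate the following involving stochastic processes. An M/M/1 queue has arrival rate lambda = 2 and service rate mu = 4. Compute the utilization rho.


rho = lambda/mu
= 2/4
= 0.5000

0.5000


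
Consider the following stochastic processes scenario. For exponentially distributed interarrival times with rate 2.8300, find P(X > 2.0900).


P(X > t) = exp(-lambda * t)
= exp(-2.8300 * 2.0900)
= exp(-5.9147) = 0.0027

0.0027


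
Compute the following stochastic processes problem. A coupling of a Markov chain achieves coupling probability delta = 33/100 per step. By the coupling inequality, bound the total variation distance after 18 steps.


TV distance bound <= (1-delta)^n
= (1 - 0.3300)^18
= 0.6700^18
= 7.4020e-04

7.4020e-04


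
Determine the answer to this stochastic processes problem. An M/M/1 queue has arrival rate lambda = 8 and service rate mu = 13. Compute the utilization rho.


rho = lambda/mu
= 8/13
= 0.6154

0.6154


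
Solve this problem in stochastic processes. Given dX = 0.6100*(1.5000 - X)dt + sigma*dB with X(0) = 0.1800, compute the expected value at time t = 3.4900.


E[X(t)] = mu + (X(0) - mu)*exp(-theta*t)
= 1.5000 + (0.1800 - 1.5000)*exp(-0.6100*3.4900)
= 1.5000 + -1.3200 * 0.1190
= 1.3430

1.3430


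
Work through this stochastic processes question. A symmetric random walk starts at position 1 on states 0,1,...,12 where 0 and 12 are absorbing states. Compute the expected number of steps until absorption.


For symmetric RW on 0,...,N with absorbing barriers, E(i) = i*(N-i)
E(1) = 1 * 11 = 11

11


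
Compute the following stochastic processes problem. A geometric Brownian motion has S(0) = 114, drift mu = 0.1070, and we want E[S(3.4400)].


E[S(t)] = S(0) * exp(mu * t)
= 114 * exp(0.1070 * 3.4400)
= 114 * 1.4450
= 164.7252

164.7252


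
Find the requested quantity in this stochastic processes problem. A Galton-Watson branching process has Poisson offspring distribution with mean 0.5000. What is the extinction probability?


Since mu = 0.5000 <= 1, extinction probability = 1.

1.0000


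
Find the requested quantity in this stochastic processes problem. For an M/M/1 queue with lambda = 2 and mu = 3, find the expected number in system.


rho = 2/3 = 0.6667
L = rho/(1-rho)
= 0.6667/0.3333
= 2.0000

2.0000


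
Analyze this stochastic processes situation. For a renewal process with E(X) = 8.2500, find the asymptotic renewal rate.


Long-run renewal rate = 1/E(X)
= 1/8.2500
= 0.1212

0.1212


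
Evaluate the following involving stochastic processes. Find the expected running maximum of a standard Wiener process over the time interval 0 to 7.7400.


E(max B(s)) = sqrt(2t/pi)
= sqrt(2*7.7400/pi)
= sqrt(4.9274)
= 2.2198

2.2198


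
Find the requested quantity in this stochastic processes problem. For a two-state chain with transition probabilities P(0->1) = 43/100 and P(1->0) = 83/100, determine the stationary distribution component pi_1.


Stationary distribution: pi_0 = p10/(p01+p10), pi_1 = p01/(p01+p10)
p01 = 0.4300, p10 = 0.8300
pi_1 = 0.3413

0.3413


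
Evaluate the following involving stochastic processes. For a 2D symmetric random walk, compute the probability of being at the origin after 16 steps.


P = C(16,8)^2 / 4^16
= 12870^2 / 4294967296
= 165636900 / 4294967296
= 0.0386

0.0386


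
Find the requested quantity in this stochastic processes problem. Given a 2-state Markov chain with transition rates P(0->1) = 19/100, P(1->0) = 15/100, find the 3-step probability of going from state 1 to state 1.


Computing P^3 by matrix multiplication.
P = [[0.8100, 0.1900], [0.1500, 0.8500]]
After raising P to the power 3:
P^3(1,1) = 0.6857

0.6857


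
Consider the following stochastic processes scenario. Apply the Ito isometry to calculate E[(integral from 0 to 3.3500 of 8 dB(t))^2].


By Ito isometry: E[(int f dB)^2] = int f^2 dt
= 8^2 * 3.3500
= 64 * 3.3500 = 214.4000

214.4000


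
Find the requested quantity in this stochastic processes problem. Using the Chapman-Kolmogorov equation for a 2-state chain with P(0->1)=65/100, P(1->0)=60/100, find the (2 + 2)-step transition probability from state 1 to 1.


P^4 = P^2 * P^2
Computing via matrix multiplication of the transition matrix.
Entry (1,1) of P^4 = 0.5219

0.5219


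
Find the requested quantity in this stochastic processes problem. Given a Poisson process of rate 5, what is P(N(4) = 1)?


P(N(t)=k) = (lambda*t)^k * exp(-lambda*t) / k!
lambda*t = 20
= 20^1 * exp(-20) / 1!
= 20 * 2.0612e-09 / 1
= 4.1223e-08

4.1223e-08


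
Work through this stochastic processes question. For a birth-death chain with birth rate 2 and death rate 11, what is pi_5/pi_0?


For birth-death process, pi_n/pi_0 = (lambda/mu)^n
= (2/11)^5
= 1.9869e-04

1.9869e-04


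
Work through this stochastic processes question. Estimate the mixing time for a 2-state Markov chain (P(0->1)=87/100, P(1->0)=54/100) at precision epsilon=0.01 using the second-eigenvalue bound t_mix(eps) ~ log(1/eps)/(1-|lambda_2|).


lambda_2 = |1 - p01 - p10| = |1 - 0.8700 - 0.5400| = 0.4100
t_mix ~ log(1/eps)/(1 - |lambda_2|)
= log(100)/(1 - 0.4100) = 4.6052/0.5900
= 7.8054

7.8054


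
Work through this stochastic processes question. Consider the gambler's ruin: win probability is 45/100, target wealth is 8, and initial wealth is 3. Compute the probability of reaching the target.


Gambler's ruin formula:
r = q/p = 0.5500/0.4500 = 1.2222
P(win) = (1 - r^i)/(1 - r^N)
= (1 - 1.2222^3)/(1 - 1.2222^8)
= 0.2075

0.2075


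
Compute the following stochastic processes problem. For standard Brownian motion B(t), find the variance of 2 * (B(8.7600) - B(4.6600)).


Var(alpha*(B(t)-B(s))) = alpha^2 * (t-s)
= 2^2 * (8.7600 - 4.6600)
= 4 * 4.1000
= 16.4000

16.4000


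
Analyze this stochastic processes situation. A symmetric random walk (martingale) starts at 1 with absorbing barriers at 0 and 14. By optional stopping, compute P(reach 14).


By optional stopping theorem: E(M at tau) = M(0) = 1
P(hit 14)*14 + P(hit 0)*0 = 1
P(hit 14) = (1 - 0)/(14 - 0) = 1/14 = 0.0714

0.0714


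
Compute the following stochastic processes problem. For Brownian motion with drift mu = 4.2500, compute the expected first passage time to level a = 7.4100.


Expected first passage time = a/mu
= 7.4100/4.2500
= 1.7435

1.7435


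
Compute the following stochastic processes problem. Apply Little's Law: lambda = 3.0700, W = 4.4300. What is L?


Little's Law: L = lambda * W
= 3.0700 * 4.4300
= 13.6001

13.6001


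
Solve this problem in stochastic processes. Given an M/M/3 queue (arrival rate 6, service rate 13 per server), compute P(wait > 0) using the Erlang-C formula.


a = lambda/mu = 0.4615
rho = a/c = 0.1538
Erlang-C formula applied:
C(c,a) = 0.0122

0.0122


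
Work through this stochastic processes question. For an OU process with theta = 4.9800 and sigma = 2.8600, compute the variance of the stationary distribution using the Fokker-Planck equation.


Stationary variance = sigma^2 / (2*theta)
= 2.8600^2 / (2*4.9800)
= 8.1796 / 9.9600
= 0.8212

0.8212


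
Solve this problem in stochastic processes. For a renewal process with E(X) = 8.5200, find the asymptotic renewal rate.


Long-run renewal rate = 1/E(X)
= 1/8.5200
= 0.1174

0.1174


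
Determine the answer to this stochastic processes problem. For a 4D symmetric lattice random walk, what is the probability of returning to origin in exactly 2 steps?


P(return in 2 steps) = P(reverse first step) = 1/(2d)
= 1/8
= 0.1250

0.1250


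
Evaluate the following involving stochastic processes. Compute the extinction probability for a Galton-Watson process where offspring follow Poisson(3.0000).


Since mu = 3.0000 > 1, extinction prob q < 1.
Solve s = exp(mu*(s-1)) iteratively.
q = 0.0595

0.0595


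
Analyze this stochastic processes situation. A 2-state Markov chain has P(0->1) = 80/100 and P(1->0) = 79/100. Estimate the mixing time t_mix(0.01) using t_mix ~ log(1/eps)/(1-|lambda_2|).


lambda_2 = |1 - p01 - p10| = |1 - 0.8000 - 0.7900| = 0.5900
t_mix ~ log(1/eps)/(1 - |lambda_2|)
= log(100)/(1 - 0.5900) = 4.6052/0.4100
= 11.2321

11.2321


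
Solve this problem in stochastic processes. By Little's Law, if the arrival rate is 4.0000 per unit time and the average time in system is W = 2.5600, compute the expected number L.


Little's Law: L = lambda * W
= 4.0000 * 2.5600
= 10.2400

10.2400


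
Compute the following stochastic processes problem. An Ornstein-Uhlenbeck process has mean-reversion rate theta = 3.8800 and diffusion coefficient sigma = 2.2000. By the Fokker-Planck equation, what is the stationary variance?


Stationary variance = sigma^2 / (2*theta)
= 2.2000^2 / (2*3.8800)
= 4.8400 / 7.7600
= 0.6237

0.6237


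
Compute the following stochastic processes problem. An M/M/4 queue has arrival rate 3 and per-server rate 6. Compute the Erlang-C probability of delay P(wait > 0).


a = lambda/mu = 0.5000
rho = a/c = 0.1250
Erlang-C formula applied:
C(c,a) = 0.0018

0.0018


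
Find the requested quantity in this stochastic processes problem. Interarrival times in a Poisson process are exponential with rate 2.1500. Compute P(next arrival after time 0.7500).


P(X > t) = exp(-lambda * t)
= exp(-2.1500 * 0.7500)
= exp(-1.6125) = 0.1994

0.1994


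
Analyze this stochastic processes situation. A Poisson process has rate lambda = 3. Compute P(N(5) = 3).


P(N(t)=k) = (lambda*t)^k * exp(-lambda*t) / k!
lambda*t = 15
= 15^3 * exp(-15) / 3!
= 3375 * 3.0590e-07 / 6
= 1.7207e-04

1.7207e-04


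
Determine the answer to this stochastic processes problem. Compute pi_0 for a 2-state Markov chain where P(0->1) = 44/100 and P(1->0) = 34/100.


Stationary distribution: pi_0 = p10/(p01+p10), pi_1 = p01/(p01+p10)
p01 = 0.4400, p10 = 0.3400
pi_0 = 0.4359

0.4359


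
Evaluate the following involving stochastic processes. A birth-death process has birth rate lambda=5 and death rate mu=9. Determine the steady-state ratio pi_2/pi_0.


For birth-death process, pi_n/pi_0 = (lambda/mu)^n
= (5/9)^2
= 0.3086

0.3086


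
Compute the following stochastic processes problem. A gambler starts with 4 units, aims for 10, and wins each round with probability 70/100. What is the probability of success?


Gambler's ruin formula:
r = q/p = 0.3000/0.7000 = 0.4286
P(win) = (1 - r^i)/(1 - r^N)
= (1 - 0.4286^4)/(1 - 0.4286^10)
= 0.9665

0.9665


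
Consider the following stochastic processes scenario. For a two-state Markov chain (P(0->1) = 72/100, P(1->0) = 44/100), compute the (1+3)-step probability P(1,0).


P^4 = P^1 * P^3
Computing via matrix multiplication of the transition matrix.
Entry (1,0) of P^4 = 0.3791

0.3791


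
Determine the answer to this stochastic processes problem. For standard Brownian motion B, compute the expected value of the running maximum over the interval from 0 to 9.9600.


E(max B(s)) = sqrt(2t/pi)
= sqrt(2*9.9600/pi)
= sqrt(6.3407)
= 2.5181

2.5181


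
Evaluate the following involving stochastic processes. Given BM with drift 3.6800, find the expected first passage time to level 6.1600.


Expected first passage time = a/mu
= 6.1600/3.6800
= 1.6739

1.6739


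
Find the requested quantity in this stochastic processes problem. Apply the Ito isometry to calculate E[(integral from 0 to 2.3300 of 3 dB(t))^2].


By Ito isometry: E[(int f dB)^2] = int f^2 dt
= 3^2 * 2.3300
= 9 * 2.3300 = 20.9700

20.9700


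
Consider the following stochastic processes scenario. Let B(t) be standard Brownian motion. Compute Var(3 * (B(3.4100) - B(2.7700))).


Var(alpha*(B(t)-B(s))) = alpha^2 * (t-s)
= 3^2 * (3.4100 - 2.7700)
= 9 * 0.6400
= 5.7600

5.7600


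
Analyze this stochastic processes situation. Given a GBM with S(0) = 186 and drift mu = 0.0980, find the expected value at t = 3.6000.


E[S(t)] = S(0) * exp(mu * t)
= 186 * exp(0.0980 * 3.6000)
= 186 * 1.4230
= 264.6867

264.6867


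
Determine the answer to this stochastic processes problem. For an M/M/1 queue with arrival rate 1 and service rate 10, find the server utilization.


rho = lambda/mu
= 1/10
= 0.1000

0.1000


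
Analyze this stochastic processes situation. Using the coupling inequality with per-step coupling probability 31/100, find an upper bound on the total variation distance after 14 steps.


TV distance bound <= (1-delta)^n
= (1 - 0.3100)^14
= 0.6900^14
= 0.0055

0.0055


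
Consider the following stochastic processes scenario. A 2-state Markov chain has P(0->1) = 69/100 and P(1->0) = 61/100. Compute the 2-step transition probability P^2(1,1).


Computing P^2 by matrix multiplication.
P = [[0.3100, 0.6900], [0.6100, 0.3900]]
After raising P to the power 2:
P^2(1,1) = 0.5730

0.5730


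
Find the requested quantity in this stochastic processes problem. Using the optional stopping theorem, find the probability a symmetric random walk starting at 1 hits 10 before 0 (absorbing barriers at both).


By optional stopping theorem: E(M at tau) = M(0) = 1
P(hit 10)*10 + P(hit 0)*0 = 1
P(hit 10) = (1 - 0)/(10 - 0) = 1/10 = 0.1000

0.1000


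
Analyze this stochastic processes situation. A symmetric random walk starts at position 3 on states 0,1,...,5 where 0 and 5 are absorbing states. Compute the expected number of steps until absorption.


For symmetric RW on 0,...,N with absorbing barriers, E(i) = i*(N-i)
E(3) = 3 * 2 = 6

6


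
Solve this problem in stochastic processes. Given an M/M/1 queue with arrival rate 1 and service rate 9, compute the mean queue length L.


rho = 1/9 = 0.1111
L = rho/(1-rho)
= 0.1111/0.8889
= 0.1250

0.1250


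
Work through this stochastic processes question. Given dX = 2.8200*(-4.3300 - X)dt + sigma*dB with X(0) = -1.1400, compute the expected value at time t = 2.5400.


E[X(t)] = mu + (X(0) - mu)*exp(-theta*t)
= -4.3300 + (-1.1400 - -4.3300)*exp(-2.8200*2.5400)
= -4.3300 + 3.1900 * 7.7488e-04
= -4.3275

-4.3275


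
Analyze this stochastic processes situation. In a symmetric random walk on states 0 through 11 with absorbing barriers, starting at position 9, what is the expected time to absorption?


For symmetric RW on 0,...,N with absorbing barriers, E(i) = i*(N-i)
E(9) = 9 * 2 = 18

18


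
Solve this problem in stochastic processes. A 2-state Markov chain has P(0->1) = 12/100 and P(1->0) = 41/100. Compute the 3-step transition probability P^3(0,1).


Computing P^3 by matrix multiplication.
P = [[0.8800, 0.1200], [0.4100, 0.5900]]
After raising P to the power 3:
P^3(0,1) = 0.2029

0.2029


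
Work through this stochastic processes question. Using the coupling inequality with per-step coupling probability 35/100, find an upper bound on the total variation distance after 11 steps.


TV distance bound <= (1-delta)^n
= (1 - 0.3500)^11
= 0.6500^11
= 0.0088

0.0088


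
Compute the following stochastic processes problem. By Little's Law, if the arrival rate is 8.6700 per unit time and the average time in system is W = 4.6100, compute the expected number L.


Little's Law: L = lambda * W
= 8.6700 * 4.6100
= 39.9687

39.9687


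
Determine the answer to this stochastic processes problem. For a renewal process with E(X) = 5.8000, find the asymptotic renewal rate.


Long-run renewal rate = 1/E(X)
= 1/5.8000
= 0.1724

0.1724


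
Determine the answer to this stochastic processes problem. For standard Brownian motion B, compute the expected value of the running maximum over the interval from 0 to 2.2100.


E(max B(s)) = sqrt(2t/pi)
= sqrt(2*2.2100/pi)
= sqrt(1.4069)
= 1.1861

1.1861


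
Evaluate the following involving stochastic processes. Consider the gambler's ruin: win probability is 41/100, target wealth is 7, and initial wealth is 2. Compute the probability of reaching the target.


Gambler's ruin formula:
r = q/p = 0.5900/0.4100 = 1.4390
P(win) = (1 - r^i)/(1 - r^N)
= (1 - 1.4390^2)/(1 - 1.4390^7)
= 0.0909

0.0909


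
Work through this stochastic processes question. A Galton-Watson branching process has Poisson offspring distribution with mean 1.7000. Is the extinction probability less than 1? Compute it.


Since mu = 1.7000 > 1, extinction prob q < 1.
Solve s = exp(mu*(s-1)) iteratively.
q = 0.3088

0.3088


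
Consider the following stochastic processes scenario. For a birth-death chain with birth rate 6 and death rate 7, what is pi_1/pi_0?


For birth-death process, pi_n/pi_0 = (lambda/mu)^n
= (6/7)^1
= 0.8571

0.8571


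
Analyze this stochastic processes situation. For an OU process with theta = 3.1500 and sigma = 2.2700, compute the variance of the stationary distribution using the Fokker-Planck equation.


Stationary variance = sigma^2 / (2*theta)
= 2.2700^2 / (2*3.1500)
= 5.1529 / 6.3000
= 0.8179

0.8179


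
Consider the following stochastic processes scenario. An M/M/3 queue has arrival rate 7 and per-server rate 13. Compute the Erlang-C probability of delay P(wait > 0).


a = lambda/mu = 0.5385
rho = a/c = 0.1795
Erlang-C formula applied:
C(c,a) = 0.0185

0.0185


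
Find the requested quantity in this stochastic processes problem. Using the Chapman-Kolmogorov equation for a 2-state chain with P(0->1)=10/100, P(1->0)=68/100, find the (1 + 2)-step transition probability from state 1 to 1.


P^3 = P^1 * P^2
Computing via matrix multiplication of the transition matrix.
Entry (1,1) of P^3 = 0.1375

0.1375


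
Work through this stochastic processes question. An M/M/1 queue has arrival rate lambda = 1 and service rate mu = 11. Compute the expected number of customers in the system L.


rho = 1/11 = 0.0909
L = rho/(1-rho)
= 0.0909/0.9091
= 0.1000

0.1000


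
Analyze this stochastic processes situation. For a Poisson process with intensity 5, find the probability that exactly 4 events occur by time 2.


P(N(t)=k) = (lambda*t)^k * exp(-lambda*t) / k!
lambda*t = 10
= 10^4 * exp(-10) / 4!
= 10000 * 4.5400e-05 / 24
= 0.0189

0.0189


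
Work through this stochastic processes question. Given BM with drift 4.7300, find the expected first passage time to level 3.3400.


Expected first passage time = a/mu
= 3.3400/4.7300
= 0.7061

0.7061


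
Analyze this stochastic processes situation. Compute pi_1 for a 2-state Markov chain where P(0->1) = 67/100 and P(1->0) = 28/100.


Stationary distribution: pi_0 = p10/(p01+p10), pi_1 = p01/(p01+p10)
p01 = 0.6700, p10 = 0.2800
pi_1 = 0.7053

0.7053


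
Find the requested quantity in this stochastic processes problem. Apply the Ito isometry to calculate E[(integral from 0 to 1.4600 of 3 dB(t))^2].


By Ito isometry: E[(int f dB)^2] = int f^2 dt
= 3^2 * 1.4600
= 9 * 1.4600 = 13.1400

13.1400


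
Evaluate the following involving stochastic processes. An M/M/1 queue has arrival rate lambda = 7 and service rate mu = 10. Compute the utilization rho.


rho = lambda/mu
= 7/10
= 0.7000

0.7000


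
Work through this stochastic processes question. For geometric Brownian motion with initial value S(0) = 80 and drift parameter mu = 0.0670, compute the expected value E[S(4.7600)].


E[S(t)] = S(0) * exp(mu * t)
= 80 * exp(0.0670 * 4.7600)
= 80 * 1.3756
= 110.0513

110.0513


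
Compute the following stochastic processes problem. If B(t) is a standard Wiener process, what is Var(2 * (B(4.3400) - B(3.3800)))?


Var(alpha*(B(t)-B(s))) = alpha^2 * (t-s)
= 2^2 * (4.3400 - 3.3800)
= 4 * 0.9600
= 3.8400

3.8400


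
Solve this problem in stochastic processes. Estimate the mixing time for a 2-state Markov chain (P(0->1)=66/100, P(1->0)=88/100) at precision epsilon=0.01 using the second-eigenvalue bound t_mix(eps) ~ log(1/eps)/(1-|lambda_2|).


lambda_2 = |1 - p01 - p10| = |1 - 0.6600 - 0.8800| = 0.5400
t_mix ~ log(1/eps)/(1 - |lambda_2|)
= log(100)/(1 - 0.5400) = 4.6052/0.4600
= 10.0112

10.0112


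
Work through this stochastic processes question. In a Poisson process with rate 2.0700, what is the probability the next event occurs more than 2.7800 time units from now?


P(X > t) = exp(-lambda * t)
= exp(-2.0700 * 2.7800)
= exp(-5.7546) = 0.0032

0.0032


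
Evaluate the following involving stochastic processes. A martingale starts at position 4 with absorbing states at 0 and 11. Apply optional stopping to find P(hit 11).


By optional stopping theorem: E(M at tau) = M(0) = 4
P(hit 11)*11 + P(hit 0)*0 = 4
P(hit 11) = (4 - 0)/(11 - 0) = 4/11 = 0.3636

0.3636


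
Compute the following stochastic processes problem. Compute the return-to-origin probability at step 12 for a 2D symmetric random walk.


P = C(12,6)^2 / 4^12
= 924^2 / 16777216
= 853776 / 16777216
= 0.0509

0.0509


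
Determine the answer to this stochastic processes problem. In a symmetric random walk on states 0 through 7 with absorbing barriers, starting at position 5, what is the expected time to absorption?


For symmetric RW on 0,...,N with absorbing barriers, E(i) = i*(N-i)
E(5) = 5 * 2 = 10

10


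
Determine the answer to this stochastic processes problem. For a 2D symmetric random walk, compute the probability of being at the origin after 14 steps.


P = C(14,7)^2 / 4^14
= 3432^2 / 268435456
= 11778624 / 268435456
= 0.0439

0.0439


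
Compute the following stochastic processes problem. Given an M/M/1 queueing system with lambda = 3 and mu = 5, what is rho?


rho = lambda/mu
= 3/5
= 0.6000

0.6000
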